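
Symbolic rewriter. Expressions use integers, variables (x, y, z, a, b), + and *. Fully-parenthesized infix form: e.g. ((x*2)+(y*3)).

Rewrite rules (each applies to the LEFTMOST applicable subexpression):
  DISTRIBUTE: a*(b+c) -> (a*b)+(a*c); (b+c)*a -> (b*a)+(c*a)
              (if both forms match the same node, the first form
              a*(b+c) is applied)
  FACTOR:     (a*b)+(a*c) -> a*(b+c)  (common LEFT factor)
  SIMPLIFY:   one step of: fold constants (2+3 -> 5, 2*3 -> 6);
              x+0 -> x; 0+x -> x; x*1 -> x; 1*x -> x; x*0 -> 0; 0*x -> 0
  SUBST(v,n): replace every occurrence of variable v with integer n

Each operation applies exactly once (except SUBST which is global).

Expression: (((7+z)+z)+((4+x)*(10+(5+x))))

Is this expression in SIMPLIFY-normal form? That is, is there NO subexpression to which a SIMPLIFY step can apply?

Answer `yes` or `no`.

Answer: yes

Derivation:
Expression: (((7+z)+z)+((4+x)*(10+(5+x))))
Scanning for simplifiable subexpressions (pre-order)...
  at root: (((7+z)+z)+((4+x)*(10+(5+x)))) (not simplifiable)
  at L: ((7+z)+z) (not simplifiable)
  at LL: (7+z) (not simplifiable)
  at R: ((4+x)*(10+(5+x))) (not simplifiable)
  at RL: (4+x) (not simplifiable)
  at RR: (10+(5+x)) (not simplifiable)
  at RRR: (5+x) (not simplifiable)
Result: no simplifiable subexpression found -> normal form.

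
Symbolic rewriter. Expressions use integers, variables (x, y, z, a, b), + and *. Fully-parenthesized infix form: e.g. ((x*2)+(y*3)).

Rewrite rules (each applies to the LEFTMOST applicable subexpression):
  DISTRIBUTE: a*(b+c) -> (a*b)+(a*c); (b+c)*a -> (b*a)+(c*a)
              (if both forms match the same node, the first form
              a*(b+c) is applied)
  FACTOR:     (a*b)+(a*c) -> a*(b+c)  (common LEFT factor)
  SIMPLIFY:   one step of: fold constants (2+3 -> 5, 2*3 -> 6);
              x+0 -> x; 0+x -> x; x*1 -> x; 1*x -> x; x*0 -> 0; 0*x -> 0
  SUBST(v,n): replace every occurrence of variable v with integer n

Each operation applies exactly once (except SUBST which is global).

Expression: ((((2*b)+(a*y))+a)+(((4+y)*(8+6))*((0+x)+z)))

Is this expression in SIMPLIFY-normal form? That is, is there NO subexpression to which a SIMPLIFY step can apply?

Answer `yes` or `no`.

Expression: ((((2*b)+(a*y))+a)+(((4+y)*(8+6))*((0+x)+z)))
Scanning for simplifiable subexpressions (pre-order)...
  at root: ((((2*b)+(a*y))+a)+(((4+y)*(8+6))*((0+x)+z))) (not simplifiable)
  at L: (((2*b)+(a*y))+a) (not simplifiable)
  at LL: ((2*b)+(a*y)) (not simplifiable)
  at LLL: (2*b) (not simplifiable)
  at LLR: (a*y) (not simplifiable)
  at R: (((4+y)*(8+6))*((0+x)+z)) (not simplifiable)
  at RL: ((4+y)*(8+6)) (not simplifiable)
  at RLL: (4+y) (not simplifiable)
  at RLR: (8+6) (SIMPLIFIABLE)
  at RR: ((0+x)+z) (not simplifiable)
  at RRL: (0+x) (SIMPLIFIABLE)
Found simplifiable subexpr at path RLR: (8+6)
One SIMPLIFY step would give: ((((2*b)+(a*y))+a)+(((4+y)*14)*((0+x)+z)))
-> NOT in normal form.

Answer: no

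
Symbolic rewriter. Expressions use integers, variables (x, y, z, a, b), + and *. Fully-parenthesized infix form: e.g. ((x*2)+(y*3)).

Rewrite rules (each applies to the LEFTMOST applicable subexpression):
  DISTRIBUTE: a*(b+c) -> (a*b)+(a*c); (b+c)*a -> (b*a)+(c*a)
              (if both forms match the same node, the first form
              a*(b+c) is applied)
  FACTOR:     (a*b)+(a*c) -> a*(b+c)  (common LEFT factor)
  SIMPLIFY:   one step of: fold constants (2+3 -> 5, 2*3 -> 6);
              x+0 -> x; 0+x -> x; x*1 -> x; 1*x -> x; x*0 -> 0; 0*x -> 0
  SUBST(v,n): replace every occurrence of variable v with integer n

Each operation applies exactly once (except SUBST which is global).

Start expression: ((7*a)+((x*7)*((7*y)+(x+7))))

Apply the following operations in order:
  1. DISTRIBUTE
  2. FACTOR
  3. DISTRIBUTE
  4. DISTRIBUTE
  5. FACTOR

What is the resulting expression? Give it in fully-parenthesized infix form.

Answer: ((7*a)+(((x*7)*(7*y))+((x*7)*(x+7))))

Derivation:
Start: ((7*a)+((x*7)*((7*y)+(x+7))))
Apply DISTRIBUTE at R (target: ((x*7)*((7*y)+(x+7)))): ((7*a)+((x*7)*((7*y)+(x+7)))) -> ((7*a)+(((x*7)*(7*y))+((x*7)*(x+7))))
Apply FACTOR at R (target: (((x*7)*(7*y))+((x*7)*(x+7)))): ((7*a)+(((x*7)*(7*y))+((x*7)*(x+7)))) -> ((7*a)+((x*7)*((7*y)+(x+7))))
Apply DISTRIBUTE at R (target: ((x*7)*((7*y)+(x+7)))): ((7*a)+((x*7)*((7*y)+(x+7)))) -> ((7*a)+(((x*7)*(7*y))+((x*7)*(x+7))))
Apply DISTRIBUTE at RR (target: ((x*7)*(x+7))): ((7*a)+(((x*7)*(7*y))+((x*7)*(x+7)))) -> ((7*a)+(((x*7)*(7*y))+(((x*7)*x)+((x*7)*7))))
Apply FACTOR at RR (target: (((x*7)*x)+((x*7)*7))): ((7*a)+(((x*7)*(7*y))+(((x*7)*x)+((x*7)*7)))) -> ((7*a)+(((x*7)*(7*y))+((x*7)*(x+7))))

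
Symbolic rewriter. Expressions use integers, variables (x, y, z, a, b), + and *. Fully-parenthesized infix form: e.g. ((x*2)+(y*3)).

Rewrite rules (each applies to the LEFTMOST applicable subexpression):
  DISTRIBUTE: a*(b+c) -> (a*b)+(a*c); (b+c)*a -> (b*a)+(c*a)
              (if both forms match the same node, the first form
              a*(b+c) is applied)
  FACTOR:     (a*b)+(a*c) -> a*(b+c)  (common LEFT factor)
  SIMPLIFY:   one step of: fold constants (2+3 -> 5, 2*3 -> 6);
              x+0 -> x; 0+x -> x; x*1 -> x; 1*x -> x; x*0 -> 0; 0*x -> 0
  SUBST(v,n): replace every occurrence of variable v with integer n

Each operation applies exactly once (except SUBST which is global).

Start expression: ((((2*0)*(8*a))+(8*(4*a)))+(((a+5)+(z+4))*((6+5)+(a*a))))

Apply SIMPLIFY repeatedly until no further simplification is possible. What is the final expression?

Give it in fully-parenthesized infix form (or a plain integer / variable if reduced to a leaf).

Start: ((((2*0)*(8*a))+(8*(4*a)))+(((a+5)+(z+4))*((6+5)+(a*a))))
Step 1: at LLL: (2*0) -> 0; overall: ((((2*0)*(8*a))+(8*(4*a)))+(((a+5)+(z+4))*((6+5)+(a*a)))) -> (((0*(8*a))+(8*(4*a)))+(((a+5)+(z+4))*((6+5)+(a*a))))
Step 2: at LL: (0*(8*a)) -> 0; overall: (((0*(8*a))+(8*(4*a)))+(((a+5)+(z+4))*((6+5)+(a*a)))) -> ((0+(8*(4*a)))+(((a+5)+(z+4))*((6+5)+(a*a))))
Step 3: at L: (0+(8*(4*a))) -> (8*(4*a)); overall: ((0+(8*(4*a)))+(((a+5)+(z+4))*((6+5)+(a*a)))) -> ((8*(4*a))+(((a+5)+(z+4))*((6+5)+(a*a))))
Step 4: at RRL: (6+5) -> 11; overall: ((8*(4*a))+(((a+5)+(z+4))*((6+5)+(a*a)))) -> ((8*(4*a))+(((a+5)+(z+4))*(11+(a*a))))
Fixed point: ((8*(4*a))+(((a+5)+(z+4))*(11+(a*a))))

Answer: ((8*(4*a))+(((a+5)+(z+4))*(11+(a*a))))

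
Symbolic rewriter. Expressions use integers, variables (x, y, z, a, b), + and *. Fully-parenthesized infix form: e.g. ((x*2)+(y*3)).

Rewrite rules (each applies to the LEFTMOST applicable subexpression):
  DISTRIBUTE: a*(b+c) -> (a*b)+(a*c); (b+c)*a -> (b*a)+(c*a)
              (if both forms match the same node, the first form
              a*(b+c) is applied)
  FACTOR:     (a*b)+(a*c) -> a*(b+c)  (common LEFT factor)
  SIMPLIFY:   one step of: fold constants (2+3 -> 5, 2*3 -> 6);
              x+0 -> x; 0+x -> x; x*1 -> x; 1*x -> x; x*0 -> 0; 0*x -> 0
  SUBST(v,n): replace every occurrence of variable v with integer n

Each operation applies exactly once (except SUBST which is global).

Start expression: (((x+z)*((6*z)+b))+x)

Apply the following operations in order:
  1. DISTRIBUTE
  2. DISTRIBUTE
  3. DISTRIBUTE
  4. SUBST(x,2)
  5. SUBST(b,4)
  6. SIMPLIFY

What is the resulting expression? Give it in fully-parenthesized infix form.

Start: (((x+z)*((6*z)+b))+x)
Apply DISTRIBUTE at L (target: ((x+z)*((6*z)+b))): (((x+z)*((6*z)+b))+x) -> ((((x+z)*(6*z))+((x+z)*b))+x)
Apply DISTRIBUTE at LL (target: ((x+z)*(6*z))): ((((x+z)*(6*z))+((x+z)*b))+x) -> ((((x*(6*z))+(z*(6*z)))+((x+z)*b))+x)
Apply DISTRIBUTE at LR (target: ((x+z)*b)): ((((x*(6*z))+(z*(6*z)))+((x+z)*b))+x) -> ((((x*(6*z))+(z*(6*z)))+((x*b)+(z*b)))+x)
Apply SUBST(x,2): ((((x*(6*z))+(z*(6*z)))+((x*b)+(z*b)))+x) -> ((((2*(6*z))+(z*(6*z)))+((2*b)+(z*b)))+2)
Apply SUBST(b,4): ((((2*(6*z))+(z*(6*z)))+((2*b)+(z*b)))+2) -> ((((2*(6*z))+(z*(6*z)))+((2*4)+(z*4)))+2)
Apply SIMPLIFY at LRL (target: (2*4)): ((((2*(6*z))+(z*(6*z)))+((2*4)+(z*4)))+2) -> ((((2*(6*z))+(z*(6*z)))+(8+(z*4)))+2)

Answer: ((((2*(6*z))+(z*(6*z)))+(8+(z*4)))+2)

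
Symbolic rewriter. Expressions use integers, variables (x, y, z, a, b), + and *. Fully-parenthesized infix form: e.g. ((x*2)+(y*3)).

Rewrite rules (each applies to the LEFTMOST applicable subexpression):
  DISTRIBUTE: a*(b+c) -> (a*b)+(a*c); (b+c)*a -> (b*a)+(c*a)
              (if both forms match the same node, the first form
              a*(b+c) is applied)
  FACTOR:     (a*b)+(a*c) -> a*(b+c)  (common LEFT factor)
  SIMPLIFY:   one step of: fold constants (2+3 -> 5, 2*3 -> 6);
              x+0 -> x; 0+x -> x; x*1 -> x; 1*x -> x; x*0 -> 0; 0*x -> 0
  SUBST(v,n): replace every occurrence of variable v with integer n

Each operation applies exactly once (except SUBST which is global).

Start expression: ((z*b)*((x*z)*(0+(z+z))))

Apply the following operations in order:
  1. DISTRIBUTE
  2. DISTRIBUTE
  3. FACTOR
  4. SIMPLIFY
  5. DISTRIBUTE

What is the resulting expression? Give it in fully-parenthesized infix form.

Start: ((z*b)*((x*z)*(0+(z+z))))
Apply DISTRIBUTE at R (target: ((x*z)*(0+(z+z)))): ((z*b)*((x*z)*(0+(z+z)))) -> ((z*b)*(((x*z)*0)+((x*z)*(z+z))))
Apply DISTRIBUTE at root (target: ((z*b)*(((x*z)*0)+((x*z)*(z+z))))): ((z*b)*(((x*z)*0)+((x*z)*(z+z)))) -> (((z*b)*((x*z)*0))+((z*b)*((x*z)*(z+z))))
Apply FACTOR at root (target: (((z*b)*((x*z)*0))+((z*b)*((x*z)*(z+z))))): (((z*b)*((x*z)*0))+((z*b)*((x*z)*(z+z)))) -> ((z*b)*(((x*z)*0)+((x*z)*(z+z))))
Apply SIMPLIFY at RL (target: ((x*z)*0)): ((z*b)*(((x*z)*0)+((x*z)*(z+z)))) -> ((z*b)*(0+((x*z)*(z+z))))
Apply DISTRIBUTE at root (target: ((z*b)*(0+((x*z)*(z+z))))): ((z*b)*(0+((x*z)*(z+z)))) -> (((z*b)*0)+((z*b)*((x*z)*(z+z))))

Answer: (((z*b)*0)+((z*b)*((x*z)*(z+z))))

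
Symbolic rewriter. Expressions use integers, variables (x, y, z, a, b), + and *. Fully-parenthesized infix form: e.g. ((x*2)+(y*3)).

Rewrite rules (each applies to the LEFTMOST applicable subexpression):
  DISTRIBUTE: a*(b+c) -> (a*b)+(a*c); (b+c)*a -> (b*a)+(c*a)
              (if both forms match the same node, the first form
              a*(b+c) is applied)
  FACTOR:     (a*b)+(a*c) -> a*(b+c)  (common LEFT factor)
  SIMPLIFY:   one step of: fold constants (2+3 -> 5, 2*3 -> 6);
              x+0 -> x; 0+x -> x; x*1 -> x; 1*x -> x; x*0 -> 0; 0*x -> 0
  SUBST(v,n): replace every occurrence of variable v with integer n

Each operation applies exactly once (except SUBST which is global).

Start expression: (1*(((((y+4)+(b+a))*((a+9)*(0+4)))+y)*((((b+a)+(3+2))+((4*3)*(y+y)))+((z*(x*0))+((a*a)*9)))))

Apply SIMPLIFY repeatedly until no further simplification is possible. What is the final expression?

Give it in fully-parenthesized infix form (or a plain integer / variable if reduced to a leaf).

Start: (1*(((((y+4)+(b+a))*((a+9)*(0+4)))+y)*((((b+a)+(3+2))+((4*3)*(y+y)))+((z*(x*0))+((a*a)*9)))))
Step 1: at root: (1*(((((y+4)+(b+a))*((a+9)*(0+4)))+y)*((((b+a)+(3+2))+((4*3)*(y+y)))+((z*(x*0))+((a*a)*9))))) -> (((((y+4)+(b+a))*((a+9)*(0+4)))+y)*((((b+a)+(3+2))+((4*3)*(y+y)))+((z*(x*0))+((a*a)*9)))); overall: (1*(((((y+4)+(b+a))*((a+9)*(0+4)))+y)*((((b+a)+(3+2))+((4*3)*(y+y)))+((z*(x*0))+((a*a)*9))))) -> (((((y+4)+(b+a))*((a+9)*(0+4)))+y)*((((b+a)+(3+2))+((4*3)*(y+y)))+((z*(x*0))+((a*a)*9))))
Step 2: at LLRR: (0+4) -> 4; overall: (((((y+4)+(b+a))*((a+9)*(0+4)))+y)*((((b+a)+(3+2))+((4*3)*(y+y)))+((z*(x*0))+((a*a)*9)))) -> (((((y+4)+(b+a))*((a+9)*4))+y)*((((b+a)+(3+2))+((4*3)*(y+y)))+((z*(x*0))+((a*a)*9))))
Step 3: at RLLR: (3+2) -> 5; overall: (((((y+4)+(b+a))*((a+9)*4))+y)*((((b+a)+(3+2))+((4*3)*(y+y)))+((z*(x*0))+((a*a)*9)))) -> (((((y+4)+(b+a))*((a+9)*4))+y)*((((b+a)+5)+((4*3)*(y+y)))+((z*(x*0))+((a*a)*9))))
Step 4: at RLRL: (4*3) -> 12; overall: (((((y+4)+(b+a))*((a+9)*4))+y)*((((b+a)+5)+((4*3)*(y+y)))+((z*(x*0))+((a*a)*9)))) -> (((((y+4)+(b+a))*((a+9)*4))+y)*((((b+a)+5)+(12*(y+y)))+((z*(x*0))+((a*a)*9))))
Step 5: at RRLR: (x*0) -> 0; overall: (((((y+4)+(b+a))*((a+9)*4))+y)*((((b+a)+5)+(12*(y+y)))+((z*(x*0))+((a*a)*9)))) -> (((((y+4)+(b+a))*((a+9)*4))+y)*((((b+a)+5)+(12*(y+y)))+((z*0)+((a*a)*9))))
Step 6: at RRL: (z*0) -> 0; overall: (((((y+4)+(b+a))*((a+9)*4))+y)*((((b+a)+5)+(12*(y+y)))+((z*0)+((a*a)*9)))) -> (((((y+4)+(b+a))*((a+9)*4))+y)*((((b+a)+5)+(12*(y+y)))+(0+((a*a)*9))))
Step 7: at RR: (0+((a*a)*9)) -> ((a*a)*9); overall: (((((y+4)+(b+a))*((a+9)*4))+y)*((((b+a)+5)+(12*(y+y)))+(0+((a*a)*9)))) -> (((((y+4)+(b+a))*((a+9)*4))+y)*((((b+a)+5)+(12*(y+y)))+((a*a)*9)))
Fixed point: (((((y+4)+(b+a))*((a+9)*4))+y)*((((b+a)+5)+(12*(y+y)))+((a*a)*9)))

Answer: (((((y+4)+(b+a))*((a+9)*4))+y)*((((b+a)+5)+(12*(y+y)))+((a*a)*9)))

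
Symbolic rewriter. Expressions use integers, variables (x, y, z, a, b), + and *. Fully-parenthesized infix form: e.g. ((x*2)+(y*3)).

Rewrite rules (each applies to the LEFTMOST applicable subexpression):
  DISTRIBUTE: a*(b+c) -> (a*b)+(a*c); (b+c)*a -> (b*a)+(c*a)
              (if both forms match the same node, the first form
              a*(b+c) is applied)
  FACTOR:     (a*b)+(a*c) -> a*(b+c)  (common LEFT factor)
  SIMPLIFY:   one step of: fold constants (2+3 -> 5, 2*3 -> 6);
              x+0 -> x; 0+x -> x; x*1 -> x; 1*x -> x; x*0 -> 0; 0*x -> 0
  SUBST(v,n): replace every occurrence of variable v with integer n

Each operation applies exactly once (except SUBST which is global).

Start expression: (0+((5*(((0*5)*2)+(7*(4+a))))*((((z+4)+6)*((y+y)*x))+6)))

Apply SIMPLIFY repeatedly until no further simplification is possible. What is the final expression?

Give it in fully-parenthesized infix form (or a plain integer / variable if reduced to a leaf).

Answer: ((5*(7*(4+a)))*((((z+4)+6)*((y+y)*x))+6))

Derivation:
Start: (0+((5*(((0*5)*2)+(7*(4+a))))*((((z+4)+6)*((y+y)*x))+6)))
Step 1: at root: (0+((5*(((0*5)*2)+(7*(4+a))))*((((z+4)+6)*((y+y)*x))+6))) -> ((5*(((0*5)*2)+(7*(4+a))))*((((z+4)+6)*((y+y)*x))+6)); overall: (0+((5*(((0*5)*2)+(7*(4+a))))*((((z+4)+6)*((y+y)*x))+6))) -> ((5*(((0*5)*2)+(7*(4+a))))*((((z+4)+6)*((y+y)*x))+6))
Step 2: at LRLL: (0*5) -> 0; overall: ((5*(((0*5)*2)+(7*(4+a))))*((((z+4)+6)*((y+y)*x))+6)) -> ((5*((0*2)+(7*(4+a))))*((((z+4)+6)*((y+y)*x))+6))
Step 3: at LRL: (0*2) -> 0; overall: ((5*((0*2)+(7*(4+a))))*((((z+4)+6)*((y+y)*x))+6)) -> ((5*(0+(7*(4+a))))*((((z+4)+6)*((y+y)*x))+6))
Step 4: at LR: (0+(7*(4+a))) -> (7*(4+a)); overall: ((5*(0+(7*(4+a))))*((((z+4)+6)*((y+y)*x))+6)) -> ((5*(7*(4+a)))*((((z+4)+6)*((y+y)*x))+6))
Fixed point: ((5*(7*(4+a)))*((((z+4)+6)*((y+y)*x))+6))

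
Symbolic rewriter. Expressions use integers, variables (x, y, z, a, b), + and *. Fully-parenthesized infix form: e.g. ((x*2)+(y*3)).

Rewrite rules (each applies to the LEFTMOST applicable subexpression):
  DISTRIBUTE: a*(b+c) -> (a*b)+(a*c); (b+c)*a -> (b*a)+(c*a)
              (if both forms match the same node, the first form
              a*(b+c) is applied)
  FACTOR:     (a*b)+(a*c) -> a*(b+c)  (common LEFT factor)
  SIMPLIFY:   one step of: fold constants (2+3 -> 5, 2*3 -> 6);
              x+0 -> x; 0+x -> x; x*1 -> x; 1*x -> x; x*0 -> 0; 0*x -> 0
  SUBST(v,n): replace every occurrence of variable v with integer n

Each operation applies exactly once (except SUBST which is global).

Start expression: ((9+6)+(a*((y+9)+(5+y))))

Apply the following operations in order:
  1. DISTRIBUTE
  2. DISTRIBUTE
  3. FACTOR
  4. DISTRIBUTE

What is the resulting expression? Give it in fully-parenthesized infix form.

Start: ((9+6)+(a*((y+9)+(5+y))))
Apply DISTRIBUTE at R (target: (a*((y+9)+(5+y)))): ((9+6)+(a*((y+9)+(5+y)))) -> ((9+6)+((a*(y+9))+(a*(5+y))))
Apply DISTRIBUTE at RL (target: (a*(y+9))): ((9+6)+((a*(y+9))+(a*(5+y)))) -> ((9+6)+(((a*y)+(a*9))+(a*(5+y))))
Apply FACTOR at RL (target: ((a*y)+(a*9))): ((9+6)+(((a*y)+(a*9))+(a*(5+y)))) -> ((9+6)+((a*(y+9))+(a*(5+y))))
Apply DISTRIBUTE at RL (target: (a*(y+9))): ((9+6)+((a*(y+9))+(a*(5+y)))) -> ((9+6)+(((a*y)+(a*9))+(a*(5+y))))

Answer: ((9+6)+(((a*y)+(a*9))+(a*(5+y))))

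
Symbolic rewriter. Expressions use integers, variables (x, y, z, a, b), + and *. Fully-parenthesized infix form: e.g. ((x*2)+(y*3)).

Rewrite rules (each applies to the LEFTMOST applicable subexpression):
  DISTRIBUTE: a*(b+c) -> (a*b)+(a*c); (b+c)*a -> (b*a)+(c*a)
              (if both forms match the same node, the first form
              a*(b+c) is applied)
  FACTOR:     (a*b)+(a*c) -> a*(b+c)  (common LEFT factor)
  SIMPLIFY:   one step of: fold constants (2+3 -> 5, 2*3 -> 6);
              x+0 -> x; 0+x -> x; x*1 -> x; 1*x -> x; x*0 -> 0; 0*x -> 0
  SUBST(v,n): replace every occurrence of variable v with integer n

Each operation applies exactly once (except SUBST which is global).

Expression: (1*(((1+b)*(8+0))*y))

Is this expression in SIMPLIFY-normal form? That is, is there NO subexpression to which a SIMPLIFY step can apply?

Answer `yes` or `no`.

Expression: (1*(((1+b)*(8+0))*y))
Scanning for simplifiable subexpressions (pre-order)...
  at root: (1*(((1+b)*(8+0))*y)) (SIMPLIFIABLE)
  at R: (((1+b)*(8+0))*y) (not simplifiable)
  at RL: ((1+b)*(8+0)) (not simplifiable)
  at RLL: (1+b) (not simplifiable)
  at RLR: (8+0) (SIMPLIFIABLE)
Found simplifiable subexpr at path root: (1*(((1+b)*(8+0))*y))
One SIMPLIFY step would give: (((1+b)*(8+0))*y)
-> NOT in normal form.

Answer: no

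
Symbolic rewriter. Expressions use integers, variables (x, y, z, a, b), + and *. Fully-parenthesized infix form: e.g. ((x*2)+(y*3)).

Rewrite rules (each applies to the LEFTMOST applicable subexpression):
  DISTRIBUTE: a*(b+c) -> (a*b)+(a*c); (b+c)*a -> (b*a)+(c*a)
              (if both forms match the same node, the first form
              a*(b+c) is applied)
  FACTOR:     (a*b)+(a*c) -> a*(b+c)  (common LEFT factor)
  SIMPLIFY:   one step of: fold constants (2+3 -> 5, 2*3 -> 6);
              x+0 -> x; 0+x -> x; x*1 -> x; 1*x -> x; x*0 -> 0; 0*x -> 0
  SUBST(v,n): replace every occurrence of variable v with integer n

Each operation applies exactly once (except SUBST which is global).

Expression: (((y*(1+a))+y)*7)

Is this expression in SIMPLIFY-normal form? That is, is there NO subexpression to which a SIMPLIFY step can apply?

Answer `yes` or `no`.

Expression: (((y*(1+a))+y)*7)
Scanning for simplifiable subexpressions (pre-order)...
  at root: (((y*(1+a))+y)*7) (not simplifiable)
  at L: ((y*(1+a))+y) (not simplifiable)
  at LL: (y*(1+a)) (not simplifiable)
  at LLR: (1+a) (not simplifiable)
Result: no simplifiable subexpression found -> normal form.

Answer: yes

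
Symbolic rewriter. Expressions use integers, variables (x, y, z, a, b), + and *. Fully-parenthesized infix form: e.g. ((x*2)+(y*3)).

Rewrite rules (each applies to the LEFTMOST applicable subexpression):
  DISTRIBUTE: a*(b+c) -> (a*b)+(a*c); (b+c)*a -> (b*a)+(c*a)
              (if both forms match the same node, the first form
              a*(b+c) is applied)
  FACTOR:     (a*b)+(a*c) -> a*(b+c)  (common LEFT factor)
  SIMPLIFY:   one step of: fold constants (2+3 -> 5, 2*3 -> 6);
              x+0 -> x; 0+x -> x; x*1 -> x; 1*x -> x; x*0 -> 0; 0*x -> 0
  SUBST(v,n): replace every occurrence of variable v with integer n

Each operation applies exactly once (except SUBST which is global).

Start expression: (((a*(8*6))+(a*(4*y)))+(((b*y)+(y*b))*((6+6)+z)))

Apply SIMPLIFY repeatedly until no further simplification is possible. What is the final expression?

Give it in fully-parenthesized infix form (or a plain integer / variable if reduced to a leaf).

Answer: (((a*48)+(a*(4*y)))+(((b*y)+(y*b))*(12+z)))

Derivation:
Start: (((a*(8*6))+(a*(4*y)))+(((b*y)+(y*b))*((6+6)+z)))
Step 1: at LLR: (8*6) -> 48; overall: (((a*(8*6))+(a*(4*y)))+(((b*y)+(y*b))*((6+6)+z))) -> (((a*48)+(a*(4*y)))+(((b*y)+(y*b))*((6+6)+z)))
Step 2: at RRL: (6+6) -> 12; overall: (((a*48)+(a*(4*y)))+(((b*y)+(y*b))*((6+6)+z))) -> (((a*48)+(a*(4*y)))+(((b*y)+(y*b))*(12+z)))
Fixed point: (((a*48)+(a*(4*y)))+(((b*y)+(y*b))*(12+z)))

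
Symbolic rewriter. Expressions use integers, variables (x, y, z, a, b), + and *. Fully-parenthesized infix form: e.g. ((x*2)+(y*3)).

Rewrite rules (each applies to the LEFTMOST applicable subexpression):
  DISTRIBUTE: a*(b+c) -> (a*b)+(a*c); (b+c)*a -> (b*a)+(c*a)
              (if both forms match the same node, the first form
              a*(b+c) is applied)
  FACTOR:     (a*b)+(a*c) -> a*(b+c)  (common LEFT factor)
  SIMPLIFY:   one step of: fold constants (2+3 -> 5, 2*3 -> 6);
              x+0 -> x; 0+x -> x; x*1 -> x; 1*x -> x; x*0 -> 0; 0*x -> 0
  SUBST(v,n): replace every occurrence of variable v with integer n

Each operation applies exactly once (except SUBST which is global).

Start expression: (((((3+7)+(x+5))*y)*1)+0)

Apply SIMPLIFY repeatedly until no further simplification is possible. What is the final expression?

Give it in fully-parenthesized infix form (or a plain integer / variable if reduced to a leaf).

Answer: ((10+(x+5))*y)

Derivation:
Start: (((((3+7)+(x+5))*y)*1)+0)
Step 1: at root: (((((3+7)+(x+5))*y)*1)+0) -> ((((3+7)+(x+5))*y)*1); overall: (((((3+7)+(x+5))*y)*1)+0) -> ((((3+7)+(x+5))*y)*1)
Step 2: at root: ((((3+7)+(x+5))*y)*1) -> (((3+7)+(x+5))*y); overall: ((((3+7)+(x+5))*y)*1) -> (((3+7)+(x+5))*y)
Step 3: at LL: (3+7) -> 10; overall: (((3+7)+(x+5))*y) -> ((10+(x+5))*y)
Fixed point: ((10+(x+5))*y)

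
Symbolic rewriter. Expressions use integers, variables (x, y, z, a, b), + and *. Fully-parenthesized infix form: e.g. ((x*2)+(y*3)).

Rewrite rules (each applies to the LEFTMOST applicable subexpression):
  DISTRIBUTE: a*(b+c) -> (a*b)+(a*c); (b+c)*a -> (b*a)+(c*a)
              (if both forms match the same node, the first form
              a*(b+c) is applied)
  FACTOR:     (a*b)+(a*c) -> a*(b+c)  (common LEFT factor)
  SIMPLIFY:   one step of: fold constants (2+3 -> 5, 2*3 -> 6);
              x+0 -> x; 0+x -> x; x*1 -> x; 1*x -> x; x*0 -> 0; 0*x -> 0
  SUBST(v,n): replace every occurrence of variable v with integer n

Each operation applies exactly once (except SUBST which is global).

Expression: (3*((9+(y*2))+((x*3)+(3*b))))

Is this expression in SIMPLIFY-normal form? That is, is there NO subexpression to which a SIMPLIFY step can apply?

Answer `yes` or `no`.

Expression: (3*((9+(y*2))+((x*3)+(3*b))))
Scanning for simplifiable subexpressions (pre-order)...
  at root: (3*((9+(y*2))+((x*3)+(3*b)))) (not simplifiable)
  at R: ((9+(y*2))+((x*3)+(3*b))) (not simplifiable)
  at RL: (9+(y*2)) (not simplifiable)
  at RLR: (y*2) (not simplifiable)
  at RR: ((x*3)+(3*b)) (not simplifiable)
  at RRL: (x*3) (not simplifiable)
  at RRR: (3*b) (not simplifiable)
Result: no simplifiable subexpression found -> normal form.

Answer: yes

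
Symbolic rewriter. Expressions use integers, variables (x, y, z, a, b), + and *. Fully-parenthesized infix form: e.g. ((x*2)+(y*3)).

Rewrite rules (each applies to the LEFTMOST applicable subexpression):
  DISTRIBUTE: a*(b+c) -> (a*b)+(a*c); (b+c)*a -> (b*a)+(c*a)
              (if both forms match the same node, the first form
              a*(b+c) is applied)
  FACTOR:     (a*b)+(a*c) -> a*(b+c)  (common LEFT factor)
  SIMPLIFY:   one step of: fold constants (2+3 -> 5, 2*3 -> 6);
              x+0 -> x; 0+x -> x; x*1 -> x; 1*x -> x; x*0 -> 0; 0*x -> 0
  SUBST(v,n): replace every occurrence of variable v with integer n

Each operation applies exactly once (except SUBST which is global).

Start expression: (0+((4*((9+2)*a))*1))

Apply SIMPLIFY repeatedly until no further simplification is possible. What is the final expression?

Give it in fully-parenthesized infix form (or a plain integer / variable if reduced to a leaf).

Answer: (4*(11*a))

Derivation:
Start: (0+((4*((9+2)*a))*1))
Step 1: at root: (0+((4*((9+2)*a))*1)) -> ((4*((9+2)*a))*1); overall: (0+((4*((9+2)*a))*1)) -> ((4*((9+2)*a))*1)
Step 2: at root: ((4*((9+2)*a))*1) -> (4*((9+2)*a)); overall: ((4*((9+2)*a))*1) -> (4*((9+2)*a))
Step 3: at RL: (9+2) -> 11; overall: (4*((9+2)*a)) -> (4*(11*a))
Fixed point: (4*(11*a))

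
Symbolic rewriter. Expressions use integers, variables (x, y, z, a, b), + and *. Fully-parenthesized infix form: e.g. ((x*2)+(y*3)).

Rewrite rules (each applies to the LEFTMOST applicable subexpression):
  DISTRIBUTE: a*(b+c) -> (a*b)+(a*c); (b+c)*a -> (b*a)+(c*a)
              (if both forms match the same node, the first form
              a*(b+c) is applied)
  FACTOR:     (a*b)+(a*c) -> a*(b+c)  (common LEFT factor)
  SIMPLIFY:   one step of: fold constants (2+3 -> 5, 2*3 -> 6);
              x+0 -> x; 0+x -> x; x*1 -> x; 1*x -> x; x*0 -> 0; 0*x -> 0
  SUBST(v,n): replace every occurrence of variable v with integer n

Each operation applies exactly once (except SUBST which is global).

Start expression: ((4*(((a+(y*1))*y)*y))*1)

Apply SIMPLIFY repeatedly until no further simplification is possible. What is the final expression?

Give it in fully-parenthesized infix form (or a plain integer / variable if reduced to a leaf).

Answer: (4*(((a+y)*y)*y))

Derivation:
Start: ((4*(((a+(y*1))*y)*y))*1)
Step 1: at root: ((4*(((a+(y*1))*y)*y))*1) -> (4*(((a+(y*1))*y)*y)); overall: ((4*(((a+(y*1))*y)*y))*1) -> (4*(((a+(y*1))*y)*y))
Step 2: at RLLR: (y*1) -> y; overall: (4*(((a+(y*1))*y)*y)) -> (4*(((a+y)*y)*y))
Fixed point: (4*(((a+y)*y)*y))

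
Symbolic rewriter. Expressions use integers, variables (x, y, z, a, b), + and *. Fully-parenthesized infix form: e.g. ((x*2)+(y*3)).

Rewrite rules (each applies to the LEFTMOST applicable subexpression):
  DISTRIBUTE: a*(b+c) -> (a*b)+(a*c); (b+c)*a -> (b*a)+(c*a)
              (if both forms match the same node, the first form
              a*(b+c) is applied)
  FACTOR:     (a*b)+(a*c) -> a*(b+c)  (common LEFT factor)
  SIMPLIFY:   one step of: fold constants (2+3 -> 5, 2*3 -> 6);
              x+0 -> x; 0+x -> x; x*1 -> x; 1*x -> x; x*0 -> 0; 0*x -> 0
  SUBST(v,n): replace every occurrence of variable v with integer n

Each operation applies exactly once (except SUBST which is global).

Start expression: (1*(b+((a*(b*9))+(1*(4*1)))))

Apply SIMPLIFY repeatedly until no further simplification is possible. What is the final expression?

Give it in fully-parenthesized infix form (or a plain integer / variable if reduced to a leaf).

Answer: (b+((a*(b*9))+4))

Derivation:
Start: (1*(b+((a*(b*9))+(1*(4*1)))))
Step 1: at root: (1*(b+((a*(b*9))+(1*(4*1))))) -> (b+((a*(b*9))+(1*(4*1)))); overall: (1*(b+((a*(b*9))+(1*(4*1))))) -> (b+((a*(b*9))+(1*(4*1))))
Step 2: at RR: (1*(4*1)) -> (4*1); overall: (b+((a*(b*9))+(1*(4*1)))) -> (b+((a*(b*9))+(4*1)))
Step 3: at RR: (4*1) -> 4; overall: (b+((a*(b*9))+(4*1))) -> (b+((a*(b*9))+4))
Fixed point: (b+((a*(b*9))+4))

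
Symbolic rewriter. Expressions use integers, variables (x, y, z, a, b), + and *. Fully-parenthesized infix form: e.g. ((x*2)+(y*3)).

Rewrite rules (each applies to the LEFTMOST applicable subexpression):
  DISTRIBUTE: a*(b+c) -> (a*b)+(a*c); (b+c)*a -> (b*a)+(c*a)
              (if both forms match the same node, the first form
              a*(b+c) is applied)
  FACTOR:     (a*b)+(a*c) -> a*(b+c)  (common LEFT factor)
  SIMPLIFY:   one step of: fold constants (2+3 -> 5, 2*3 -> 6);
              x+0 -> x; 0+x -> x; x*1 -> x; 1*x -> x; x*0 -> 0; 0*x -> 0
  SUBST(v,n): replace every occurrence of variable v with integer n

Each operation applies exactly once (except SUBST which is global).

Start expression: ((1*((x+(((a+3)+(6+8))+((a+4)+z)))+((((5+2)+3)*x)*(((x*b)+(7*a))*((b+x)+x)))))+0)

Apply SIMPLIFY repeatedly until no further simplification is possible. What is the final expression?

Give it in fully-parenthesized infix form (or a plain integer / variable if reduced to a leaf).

Answer: ((x+(((a+3)+14)+((a+4)+z)))+((10*x)*(((x*b)+(7*a))*((b+x)+x))))

Derivation:
Start: ((1*((x+(((a+3)+(6+8))+((a+4)+z)))+((((5+2)+3)*x)*(((x*b)+(7*a))*((b+x)+x)))))+0)
Step 1: at root: ((1*((x+(((a+3)+(6+8))+((a+4)+z)))+((((5+2)+3)*x)*(((x*b)+(7*a))*((b+x)+x)))))+0) -> (1*((x+(((a+3)+(6+8))+((a+4)+z)))+((((5+2)+3)*x)*(((x*b)+(7*a))*((b+x)+x))))); overall: ((1*((x+(((a+3)+(6+8))+((a+4)+z)))+((((5+2)+3)*x)*(((x*b)+(7*a))*((b+x)+x)))))+0) -> (1*((x+(((a+3)+(6+8))+((a+4)+z)))+((((5+2)+3)*x)*(((x*b)+(7*a))*((b+x)+x)))))
Step 2: at root: (1*((x+(((a+3)+(6+8))+((a+4)+z)))+((((5+2)+3)*x)*(((x*b)+(7*a))*((b+x)+x))))) -> ((x+(((a+3)+(6+8))+((a+4)+z)))+((((5+2)+3)*x)*(((x*b)+(7*a))*((b+x)+x)))); overall: (1*((x+(((a+3)+(6+8))+((a+4)+z)))+((((5+2)+3)*x)*(((x*b)+(7*a))*((b+x)+x))))) -> ((x+(((a+3)+(6+8))+((a+4)+z)))+((((5+2)+3)*x)*(((x*b)+(7*a))*((b+x)+x))))
Step 3: at LRLR: (6+8) -> 14; overall: ((x+(((a+3)+(6+8))+((a+4)+z)))+((((5+2)+3)*x)*(((x*b)+(7*a))*((b+x)+x)))) -> ((x+(((a+3)+14)+((a+4)+z)))+((((5+2)+3)*x)*(((x*b)+(7*a))*((b+x)+x))))
Step 4: at RLLL: (5+2) -> 7; overall: ((x+(((a+3)+14)+((a+4)+z)))+((((5+2)+3)*x)*(((x*b)+(7*a))*((b+x)+x)))) -> ((x+(((a+3)+14)+((a+4)+z)))+(((7+3)*x)*(((x*b)+(7*a))*((b+x)+x))))
Step 5: at RLL: (7+3) -> 10; overall: ((x+(((a+3)+14)+((a+4)+z)))+(((7+3)*x)*(((x*b)+(7*a))*((b+x)+x)))) -> ((x+(((a+3)+14)+((a+4)+z)))+((10*x)*(((x*b)+(7*a))*((b+x)+x))))
Fixed point: ((x+(((a+3)+14)+((a+4)+z)))+((10*x)*(((x*b)+(7*a))*((b+x)+x))))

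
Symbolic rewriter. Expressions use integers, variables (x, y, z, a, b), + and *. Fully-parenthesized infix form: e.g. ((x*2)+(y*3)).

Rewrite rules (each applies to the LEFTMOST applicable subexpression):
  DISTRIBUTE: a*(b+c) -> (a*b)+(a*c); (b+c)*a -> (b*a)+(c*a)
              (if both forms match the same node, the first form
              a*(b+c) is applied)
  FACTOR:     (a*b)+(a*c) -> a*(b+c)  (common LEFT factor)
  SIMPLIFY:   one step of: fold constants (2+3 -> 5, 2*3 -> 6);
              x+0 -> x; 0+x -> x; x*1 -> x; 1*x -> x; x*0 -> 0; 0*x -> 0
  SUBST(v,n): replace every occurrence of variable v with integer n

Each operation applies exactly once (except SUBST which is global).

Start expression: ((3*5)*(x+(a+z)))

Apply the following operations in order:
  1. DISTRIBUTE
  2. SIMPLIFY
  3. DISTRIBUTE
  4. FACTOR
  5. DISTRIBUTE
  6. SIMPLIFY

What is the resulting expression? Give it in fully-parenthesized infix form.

Start: ((3*5)*(x+(a+z)))
Apply DISTRIBUTE at root (target: ((3*5)*(x+(a+z)))): ((3*5)*(x+(a+z))) -> (((3*5)*x)+((3*5)*(a+z)))
Apply SIMPLIFY at LL (target: (3*5)): (((3*5)*x)+((3*5)*(a+z))) -> ((15*x)+((3*5)*(a+z)))
Apply DISTRIBUTE at R (target: ((3*5)*(a+z))): ((15*x)+((3*5)*(a+z))) -> ((15*x)+(((3*5)*a)+((3*5)*z)))
Apply FACTOR at R (target: (((3*5)*a)+((3*5)*z))): ((15*x)+(((3*5)*a)+((3*5)*z))) -> ((15*x)+((3*5)*(a+z)))
Apply DISTRIBUTE at R (target: ((3*5)*(a+z))): ((15*x)+((3*5)*(a+z))) -> ((15*x)+(((3*5)*a)+((3*5)*z)))
Apply SIMPLIFY at RLL (target: (3*5)): ((15*x)+(((3*5)*a)+((3*5)*z))) -> ((15*x)+((15*a)+((3*5)*z)))

Answer: ((15*x)+((15*a)+((3*5)*z)))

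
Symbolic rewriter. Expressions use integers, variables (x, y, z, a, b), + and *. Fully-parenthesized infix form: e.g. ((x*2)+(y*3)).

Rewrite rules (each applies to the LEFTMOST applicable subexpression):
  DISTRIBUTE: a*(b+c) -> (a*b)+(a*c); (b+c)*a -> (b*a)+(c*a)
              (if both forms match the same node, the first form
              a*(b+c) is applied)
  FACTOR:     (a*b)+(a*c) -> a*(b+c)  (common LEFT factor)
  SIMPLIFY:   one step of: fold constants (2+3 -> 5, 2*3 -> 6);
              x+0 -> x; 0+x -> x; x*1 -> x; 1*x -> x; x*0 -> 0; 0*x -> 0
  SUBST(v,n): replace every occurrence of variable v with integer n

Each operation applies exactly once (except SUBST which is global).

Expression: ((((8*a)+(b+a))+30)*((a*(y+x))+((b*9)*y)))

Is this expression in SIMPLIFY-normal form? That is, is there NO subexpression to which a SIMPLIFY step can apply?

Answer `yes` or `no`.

Answer: yes

Derivation:
Expression: ((((8*a)+(b+a))+30)*((a*(y+x))+((b*9)*y)))
Scanning for simplifiable subexpressions (pre-order)...
  at root: ((((8*a)+(b+a))+30)*((a*(y+x))+((b*9)*y))) (not simplifiable)
  at L: (((8*a)+(b+a))+30) (not simplifiable)
  at LL: ((8*a)+(b+a)) (not simplifiable)
  at LLL: (8*a) (not simplifiable)
  at LLR: (b+a) (not simplifiable)
  at R: ((a*(y+x))+((b*9)*y)) (not simplifiable)
  at RL: (a*(y+x)) (not simplifiable)
  at RLR: (y+x) (not simplifiable)
  at RR: ((b*9)*y) (not simplifiable)
  at RRL: (b*9) (not simplifiable)
Result: no simplifiable subexpression found -> normal form.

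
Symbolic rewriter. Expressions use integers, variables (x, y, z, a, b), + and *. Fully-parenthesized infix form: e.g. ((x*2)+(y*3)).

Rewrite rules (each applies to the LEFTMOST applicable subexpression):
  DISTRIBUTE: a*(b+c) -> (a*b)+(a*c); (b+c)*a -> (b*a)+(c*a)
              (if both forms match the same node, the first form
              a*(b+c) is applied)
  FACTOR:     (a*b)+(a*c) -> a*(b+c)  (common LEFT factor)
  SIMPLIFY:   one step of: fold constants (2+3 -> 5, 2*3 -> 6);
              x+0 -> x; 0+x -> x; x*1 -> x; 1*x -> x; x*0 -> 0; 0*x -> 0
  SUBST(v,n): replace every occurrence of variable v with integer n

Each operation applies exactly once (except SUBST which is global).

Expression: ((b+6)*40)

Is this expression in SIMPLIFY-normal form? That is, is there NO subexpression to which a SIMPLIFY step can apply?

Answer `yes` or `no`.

Expression: ((b+6)*40)
Scanning for simplifiable subexpressions (pre-order)...
  at root: ((b+6)*40) (not simplifiable)
  at L: (b+6) (not simplifiable)
Result: no simplifiable subexpression found -> normal form.

Answer: yes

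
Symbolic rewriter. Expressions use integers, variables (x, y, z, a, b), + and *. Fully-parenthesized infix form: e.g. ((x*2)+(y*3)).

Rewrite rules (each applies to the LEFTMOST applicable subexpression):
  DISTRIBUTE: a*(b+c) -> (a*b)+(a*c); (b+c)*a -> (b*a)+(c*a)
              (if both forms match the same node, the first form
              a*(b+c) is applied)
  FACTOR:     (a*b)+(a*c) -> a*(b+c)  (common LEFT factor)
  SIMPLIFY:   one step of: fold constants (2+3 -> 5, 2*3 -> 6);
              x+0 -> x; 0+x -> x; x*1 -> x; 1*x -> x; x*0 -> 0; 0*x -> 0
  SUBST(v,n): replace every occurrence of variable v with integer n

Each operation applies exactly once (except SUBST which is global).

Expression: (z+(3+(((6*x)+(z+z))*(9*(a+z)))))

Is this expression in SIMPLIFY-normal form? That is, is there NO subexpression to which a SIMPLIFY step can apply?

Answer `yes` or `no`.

Expression: (z+(3+(((6*x)+(z+z))*(9*(a+z)))))
Scanning for simplifiable subexpressions (pre-order)...
  at root: (z+(3+(((6*x)+(z+z))*(9*(a+z))))) (not simplifiable)
  at R: (3+(((6*x)+(z+z))*(9*(a+z)))) (not simplifiable)
  at RR: (((6*x)+(z+z))*(9*(a+z))) (not simplifiable)
  at RRL: ((6*x)+(z+z)) (not simplifiable)
  at RRLL: (6*x) (not simplifiable)
  at RRLR: (z+z) (not simplifiable)
  at RRR: (9*(a+z)) (not simplifiable)
  at RRRR: (a+z) (not simplifiable)
Result: no simplifiable subexpression found -> normal form.

Answer: yes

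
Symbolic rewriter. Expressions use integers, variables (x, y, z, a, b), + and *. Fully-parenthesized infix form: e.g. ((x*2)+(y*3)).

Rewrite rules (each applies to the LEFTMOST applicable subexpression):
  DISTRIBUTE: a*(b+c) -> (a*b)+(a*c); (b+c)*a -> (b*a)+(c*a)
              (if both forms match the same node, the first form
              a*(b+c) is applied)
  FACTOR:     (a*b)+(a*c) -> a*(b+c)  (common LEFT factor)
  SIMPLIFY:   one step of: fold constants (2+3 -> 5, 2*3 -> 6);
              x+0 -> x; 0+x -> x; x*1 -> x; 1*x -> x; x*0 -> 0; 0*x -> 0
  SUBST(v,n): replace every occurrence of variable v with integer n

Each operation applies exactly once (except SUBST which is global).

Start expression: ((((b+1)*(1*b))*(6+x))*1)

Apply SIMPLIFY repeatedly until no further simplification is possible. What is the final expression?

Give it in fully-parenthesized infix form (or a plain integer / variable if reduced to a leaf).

Answer: (((b+1)*b)*(6+x))

Derivation:
Start: ((((b+1)*(1*b))*(6+x))*1)
Step 1: at root: ((((b+1)*(1*b))*(6+x))*1) -> (((b+1)*(1*b))*(6+x)); overall: ((((b+1)*(1*b))*(6+x))*1) -> (((b+1)*(1*b))*(6+x))
Step 2: at LR: (1*b) -> b; overall: (((b+1)*(1*b))*(6+x)) -> (((b+1)*b)*(6+x))
Fixed point: (((b+1)*b)*(6+x))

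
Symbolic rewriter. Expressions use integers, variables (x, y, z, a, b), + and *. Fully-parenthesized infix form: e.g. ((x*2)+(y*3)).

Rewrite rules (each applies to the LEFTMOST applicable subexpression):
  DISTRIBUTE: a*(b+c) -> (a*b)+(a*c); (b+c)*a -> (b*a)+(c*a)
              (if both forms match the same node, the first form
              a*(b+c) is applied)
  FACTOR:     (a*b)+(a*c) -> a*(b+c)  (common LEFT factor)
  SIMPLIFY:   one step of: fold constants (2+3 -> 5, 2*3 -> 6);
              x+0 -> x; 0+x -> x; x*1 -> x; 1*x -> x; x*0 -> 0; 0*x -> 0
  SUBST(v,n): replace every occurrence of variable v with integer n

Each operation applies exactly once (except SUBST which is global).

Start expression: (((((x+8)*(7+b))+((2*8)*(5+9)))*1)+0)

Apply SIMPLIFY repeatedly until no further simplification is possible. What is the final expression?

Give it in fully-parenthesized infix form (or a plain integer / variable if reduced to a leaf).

Start: (((((x+8)*(7+b))+((2*8)*(5+9)))*1)+0)
Step 1: at root: (((((x+8)*(7+b))+((2*8)*(5+9)))*1)+0) -> ((((x+8)*(7+b))+((2*8)*(5+9)))*1); overall: (((((x+8)*(7+b))+((2*8)*(5+9)))*1)+0) -> ((((x+8)*(7+b))+((2*8)*(5+9)))*1)
Step 2: at root: ((((x+8)*(7+b))+((2*8)*(5+9)))*1) -> (((x+8)*(7+b))+((2*8)*(5+9))); overall: ((((x+8)*(7+b))+((2*8)*(5+9)))*1) -> (((x+8)*(7+b))+((2*8)*(5+9)))
Step 3: at RL: (2*8) -> 16; overall: (((x+8)*(7+b))+((2*8)*(5+9))) -> (((x+8)*(7+b))+(16*(5+9)))
Step 4: at RR: (5+9) -> 14; overall: (((x+8)*(7+b))+(16*(5+9))) -> (((x+8)*(7+b))+(16*14))
Step 5: at R: (16*14) -> 224; overall: (((x+8)*(7+b))+(16*14)) -> (((x+8)*(7+b))+224)
Fixed point: (((x+8)*(7+b))+224)

Answer: (((x+8)*(7+b))+224)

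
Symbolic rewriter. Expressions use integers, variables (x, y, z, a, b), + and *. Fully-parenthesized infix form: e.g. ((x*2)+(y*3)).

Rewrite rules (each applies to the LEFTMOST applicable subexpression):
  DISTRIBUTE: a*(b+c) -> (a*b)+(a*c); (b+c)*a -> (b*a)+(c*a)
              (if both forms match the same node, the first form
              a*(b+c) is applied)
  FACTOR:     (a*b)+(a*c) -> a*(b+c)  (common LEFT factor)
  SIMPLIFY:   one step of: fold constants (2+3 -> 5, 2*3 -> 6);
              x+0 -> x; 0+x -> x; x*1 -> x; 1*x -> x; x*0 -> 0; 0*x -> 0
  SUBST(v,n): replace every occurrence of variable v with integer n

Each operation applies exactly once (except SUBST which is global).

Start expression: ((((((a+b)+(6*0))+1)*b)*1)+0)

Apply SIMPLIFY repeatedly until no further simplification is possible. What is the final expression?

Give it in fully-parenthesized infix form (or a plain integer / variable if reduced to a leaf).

Start: ((((((a+b)+(6*0))+1)*b)*1)+0)
Step 1: at root: ((((((a+b)+(6*0))+1)*b)*1)+0) -> (((((a+b)+(6*0))+1)*b)*1); overall: ((((((a+b)+(6*0))+1)*b)*1)+0) -> (((((a+b)+(6*0))+1)*b)*1)
Step 2: at root: (((((a+b)+(6*0))+1)*b)*1) -> ((((a+b)+(6*0))+1)*b); overall: (((((a+b)+(6*0))+1)*b)*1) -> ((((a+b)+(6*0))+1)*b)
Step 3: at LLR: (6*0) -> 0; overall: ((((a+b)+(6*0))+1)*b) -> ((((a+b)+0)+1)*b)
Step 4: at LL: ((a+b)+0) -> (a+b); overall: ((((a+b)+0)+1)*b) -> (((a+b)+1)*b)
Fixed point: (((a+b)+1)*b)

Answer: (((a+b)+1)*b)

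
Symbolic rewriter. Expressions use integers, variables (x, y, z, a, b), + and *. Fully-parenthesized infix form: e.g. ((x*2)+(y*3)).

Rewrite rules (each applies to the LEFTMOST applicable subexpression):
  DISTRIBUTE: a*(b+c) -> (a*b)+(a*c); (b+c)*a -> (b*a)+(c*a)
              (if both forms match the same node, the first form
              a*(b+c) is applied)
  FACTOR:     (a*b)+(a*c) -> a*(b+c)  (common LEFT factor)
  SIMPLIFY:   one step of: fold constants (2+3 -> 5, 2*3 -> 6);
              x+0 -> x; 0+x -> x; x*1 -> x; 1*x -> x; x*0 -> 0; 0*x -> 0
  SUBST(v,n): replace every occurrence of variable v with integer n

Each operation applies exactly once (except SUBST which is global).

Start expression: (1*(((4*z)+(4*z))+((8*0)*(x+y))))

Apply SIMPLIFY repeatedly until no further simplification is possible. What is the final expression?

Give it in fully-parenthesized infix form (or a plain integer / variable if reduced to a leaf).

Start: (1*(((4*z)+(4*z))+((8*0)*(x+y))))
Step 1: at root: (1*(((4*z)+(4*z))+((8*0)*(x+y)))) -> (((4*z)+(4*z))+((8*0)*(x+y))); overall: (1*(((4*z)+(4*z))+((8*0)*(x+y)))) -> (((4*z)+(4*z))+((8*0)*(x+y)))
Step 2: at RL: (8*0) -> 0; overall: (((4*z)+(4*z))+((8*0)*(x+y))) -> (((4*z)+(4*z))+(0*(x+y)))
Step 3: at R: (0*(x+y)) -> 0; overall: (((4*z)+(4*z))+(0*(x+y))) -> (((4*z)+(4*z))+0)
Step 4: at root: (((4*z)+(4*z))+0) -> ((4*z)+(4*z)); overall: (((4*z)+(4*z))+0) -> ((4*z)+(4*z))
Fixed point: ((4*z)+(4*z))

Answer: ((4*z)+(4*z))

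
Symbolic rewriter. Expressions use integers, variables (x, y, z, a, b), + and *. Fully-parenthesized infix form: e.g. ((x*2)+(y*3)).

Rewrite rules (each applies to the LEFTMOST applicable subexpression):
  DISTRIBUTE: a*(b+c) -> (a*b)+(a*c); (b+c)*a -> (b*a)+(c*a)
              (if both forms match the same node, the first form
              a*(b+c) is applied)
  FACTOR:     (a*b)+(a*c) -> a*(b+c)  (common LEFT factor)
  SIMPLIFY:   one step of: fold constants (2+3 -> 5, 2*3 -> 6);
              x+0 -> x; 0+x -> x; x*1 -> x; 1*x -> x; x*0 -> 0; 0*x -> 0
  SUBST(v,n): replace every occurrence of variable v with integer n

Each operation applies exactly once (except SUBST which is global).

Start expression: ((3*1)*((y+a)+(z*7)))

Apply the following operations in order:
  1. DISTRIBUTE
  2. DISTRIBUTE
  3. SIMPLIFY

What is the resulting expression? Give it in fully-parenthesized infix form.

Start: ((3*1)*((y+a)+(z*7)))
Apply DISTRIBUTE at root (target: ((3*1)*((y+a)+(z*7)))): ((3*1)*((y+a)+(z*7))) -> (((3*1)*(y+a))+((3*1)*(z*7)))
Apply DISTRIBUTE at L (target: ((3*1)*(y+a))): (((3*1)*(y+a))+((3*1)*(z*7))) -> ((((3*1)*y)+((3*1)*a))+((3*1)*(z*7)))
Apply SIMPLIFY at LLL (target: (3*1)): ((((3*1)*y)+((3*1)*a))+((3*1)*(z*7))) -> (((3*y)+((3*1)*a))+((3*1)*(z*7)))

Answer: (((3*y)+((3*1)*a))+((3*1)*(z*7)))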